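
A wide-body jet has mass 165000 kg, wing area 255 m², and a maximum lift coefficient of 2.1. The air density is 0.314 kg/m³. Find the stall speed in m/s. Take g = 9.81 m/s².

Stall occurs when L = W at CL,max. W = mg = 165000 × 9.81 = 1.619×10^6 N.
V_stall = √(2W/(ρ·S·CL,max)) = √(2 × 1.619×10^6 / (0.314 × 255 × 2.1))
V_stall = √19250 = 139 m/s

V_stall = 139 m/s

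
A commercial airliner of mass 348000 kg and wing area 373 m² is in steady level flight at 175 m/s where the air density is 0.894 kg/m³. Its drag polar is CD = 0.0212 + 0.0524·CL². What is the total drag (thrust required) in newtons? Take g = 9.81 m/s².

Weight W = mg = 348000 × 9.81 = 3.4139×10^6 N; in level flight L = W.
q = ½ρv² = ½ × 0.894 × 175² = 13690 Pa.
CL = 2W/(ρv²S) = 2×3.4139×10^6/(0.894×175²×373) = 0.6686.
CD = 0.0212 + 0.0524 × 0.6686² = 0.04462.
D = q·S·CD = 13690 × 373 × 0.04462 = 2.279×10^5 N

D = 2.28×10^5 N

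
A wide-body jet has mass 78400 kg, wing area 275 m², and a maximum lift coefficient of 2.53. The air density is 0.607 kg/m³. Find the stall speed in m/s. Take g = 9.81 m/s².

V_stall = 60.4 m/s

Weight W = mg = 78400 × 9.81 = 7.691×10^5 N.
From L = ½ρV²S·CL,max = W: V_stall = √(2W/(ρSCL,max)) = √(2·7.691×10^5/(0.607·275·2.53))
V_stall = √3642 = 60.4 m/s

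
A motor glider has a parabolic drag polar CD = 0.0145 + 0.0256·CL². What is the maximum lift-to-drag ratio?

For CD = CD0 + K·CL², (L/D)max occurs at CL* = √(CD0/K) and equals 1/(2√(K·CD0)).
(L/D)max = 1/(2√(0.0256 × 0.0145)) = 1/(2 × 0.01927) = 26

(L/D)max = 26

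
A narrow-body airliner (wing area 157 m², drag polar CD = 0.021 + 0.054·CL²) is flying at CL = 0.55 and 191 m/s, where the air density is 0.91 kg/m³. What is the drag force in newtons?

D = 97300 N

CD = 0.021 + 0.054 × 0.55² = 0.03734
D = ½ρv²S·CD = ½ × 0.91 × 191² × 157 × 0.03734 = 97300 N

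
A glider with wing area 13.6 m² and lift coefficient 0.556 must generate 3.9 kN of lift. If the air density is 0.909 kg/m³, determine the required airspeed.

v = 33.7 m/s

L = ½ρv²S·CL ⇒ v = √(2L/(ρ·S·CL))
v = √(2 × 3900 / (0.909 × 13.6 × 0.556)) = √1135 = 33.7 m/s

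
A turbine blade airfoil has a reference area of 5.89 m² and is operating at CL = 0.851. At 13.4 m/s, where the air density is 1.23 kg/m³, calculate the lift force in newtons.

L = 554 N

Dynamic pressure q = ½ρv² = ½ × 1.23 × 13.4² = 110.4 Pa.
L = q·S·CL = 110.4 × 5.89 × 0.851 = 554 N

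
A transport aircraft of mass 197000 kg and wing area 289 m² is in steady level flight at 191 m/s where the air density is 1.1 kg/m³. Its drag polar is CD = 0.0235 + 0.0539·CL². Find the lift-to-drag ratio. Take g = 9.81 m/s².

Level flight ⇒ L = W = m·g = 197000 × 9.81 = 1.9326×10^6 N.
q = ½ρv² = ½ × 1.1 × 191² = 20060 Pa.
CL = 2W/(ρv²S) = 2×1.9326×10^6/(1.1×191²×289) = 0.3333.
CD = 0.0235 + 0.0539 × 0.3333² = 0.02949.
L/D = CL/CD = 0.3333 / 0.02949 = 11.3

L/D = 11.3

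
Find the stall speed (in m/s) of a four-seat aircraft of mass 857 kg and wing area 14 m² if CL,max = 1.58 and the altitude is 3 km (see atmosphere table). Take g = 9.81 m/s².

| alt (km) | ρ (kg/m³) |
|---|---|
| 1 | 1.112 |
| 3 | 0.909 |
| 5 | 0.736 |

At 3 km, from the table: ρ = 0.909 kg/m³.
At stall, lift equals weight: L = W = m·g = 857 × 9.81 = 8407 N.
From L = ½ρV²S·CL,max = W: V_stall = √(2W/(ρSCL,max)) = √(2·8407/(0.909·14·1.58))
V_stall = √836.2 = 28.9 m/s

V_stall = 28.9 m/s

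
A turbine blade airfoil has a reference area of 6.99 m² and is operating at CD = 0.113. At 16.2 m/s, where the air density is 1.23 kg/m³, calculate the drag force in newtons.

D = ½ρv²S·CD = ½ × 1.23 × 16.2² × 6.99 × 0.113 = 127 N

D = 127 N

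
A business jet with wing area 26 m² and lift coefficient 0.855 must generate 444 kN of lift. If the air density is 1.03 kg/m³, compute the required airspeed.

v = 197 m/s

L = ½ρv²S·CL ⇒ v = √(2L/(ρ·S·CL))
v = √(2 × 4.44×10^5 / (1.03 × 26 × 0.855)) = √38780 = 197 m/s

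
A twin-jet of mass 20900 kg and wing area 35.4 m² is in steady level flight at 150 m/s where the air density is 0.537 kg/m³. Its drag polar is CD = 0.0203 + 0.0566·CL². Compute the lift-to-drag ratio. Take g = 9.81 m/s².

L/D = 13.3

Level flight ⇒ L = W = m·g = 20900 × 9.81 = 2.0503×10^5 N.
q = ½ρv² = ½ × 0.537 × 150² = 6041 Pa.
CL = 2W/(ρv²S) = 2×2.0503×10^5/(0.537×150²×35.4) = 0.9587.
CD = 0.0203 + 0.0566 × 0.9587² = 0.07232.
L/D = CL/CD = 0.9587 / 0.07232 = 13.3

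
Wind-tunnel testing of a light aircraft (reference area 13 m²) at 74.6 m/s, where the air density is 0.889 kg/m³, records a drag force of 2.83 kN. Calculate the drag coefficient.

From D = ½ρv²S·CD, rearranging gives CD = 2D/(ρv²S).
CD = 2 × 2830 / (0.889 × 74.6² × 13) = 0.088

CD = 0.088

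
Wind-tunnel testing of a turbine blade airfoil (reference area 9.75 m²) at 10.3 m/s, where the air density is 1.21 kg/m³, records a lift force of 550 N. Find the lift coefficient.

CL = 0.879

From L = ½ρv²S·CL, rearranging gives CL = 2L/(ρv²S).
CL = 2 × 550 / (1.21 × 10.3² × 9.75) = 0.879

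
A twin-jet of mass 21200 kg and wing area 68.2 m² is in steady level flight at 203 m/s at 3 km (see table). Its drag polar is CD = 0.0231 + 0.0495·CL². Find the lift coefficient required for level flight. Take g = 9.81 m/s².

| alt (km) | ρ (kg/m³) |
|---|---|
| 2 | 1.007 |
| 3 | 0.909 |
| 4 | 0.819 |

At 3 km, from the table: ρ = 0.909 kg/m³.
Weight W = mg = 21200 × 9.81 = 2.0797×10^5 N; in level flight L = W.
q = ½ρv² = ½ × 0.909 × 203² = 18730 Pa.
CL = 2W/(ρv²S) = 2×2.0797×10^5/(0.909×203²×68.2) = 0.1628.

CL = 0.163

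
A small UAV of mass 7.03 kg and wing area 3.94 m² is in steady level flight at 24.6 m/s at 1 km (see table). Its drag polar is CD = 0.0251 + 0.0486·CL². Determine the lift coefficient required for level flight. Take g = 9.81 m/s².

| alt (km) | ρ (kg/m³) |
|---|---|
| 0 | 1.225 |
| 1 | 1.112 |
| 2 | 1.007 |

CL = 0.052

At 1 km, from the table: ρ = 1.112 kg/m³.
Weight W = mg = 7.03 × 9.81 = 68.964 N; in level flight L = W.
Dynamic pressure q = 0.5 × 1.112 × 24.6² = 336.5 Pa.
CL = W/(q·S) = 68.964 / (336.5 × 3.94) = 0.05202.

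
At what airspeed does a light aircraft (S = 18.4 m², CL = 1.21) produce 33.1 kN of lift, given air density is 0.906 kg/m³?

L = ½ρv²S·CL ⇒ v = √(2L/(ρ·S·CL))
v = √(2 × 33100 / (0.906 × 18.4 × 1.21)) = √3282 = 57.3 m/s

v = 57.3 m/s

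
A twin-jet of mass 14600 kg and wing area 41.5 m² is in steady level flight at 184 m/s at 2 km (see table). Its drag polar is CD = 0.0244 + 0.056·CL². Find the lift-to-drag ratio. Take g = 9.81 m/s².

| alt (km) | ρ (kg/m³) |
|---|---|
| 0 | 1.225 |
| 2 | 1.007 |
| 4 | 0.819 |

At 2 km, from the table: ρ = 1.007 kg/m³.
Level flight ⇒ L = W = m·g = 14600 × 9.81 = 1.4323×10^5 N.
Dynamic pressure q = 0.5 × 1.007 × 184² = 17050 Pa.
CL = W/(q·S) = 1.4323×10^5 / (17050 × 41.5) = 0.2025.
CD = 0.0244 + 0.056 × 0.2025² = 0.0267.
L/D = CL/CD = 0.2025 / 0.0267 = 7.58

L/D = 7.58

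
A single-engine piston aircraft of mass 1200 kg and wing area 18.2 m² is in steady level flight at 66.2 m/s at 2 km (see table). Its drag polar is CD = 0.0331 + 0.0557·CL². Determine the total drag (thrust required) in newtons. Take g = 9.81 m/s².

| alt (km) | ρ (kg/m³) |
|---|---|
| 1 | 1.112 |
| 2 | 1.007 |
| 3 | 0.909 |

D = 1520 N

At 2 km, from the table: ρ = 1.007 kg/m³.
In steady level flight, lift balances weight: W = mg = 1200 × 9.81 = 11772 N.
q = ½ρv² = ½ × 1.007 × 66.2² = 2207 Pa.
CL = 2W/(ρv²S) = 2×11772/(1.007×66.2²×18.2) = 0.2931.
CD = 0.0331 + 0.0557 × 0.2931² = 0.03789.
D = q·S·CD = 2207 × 18.2 × 0.03789 = 1521 N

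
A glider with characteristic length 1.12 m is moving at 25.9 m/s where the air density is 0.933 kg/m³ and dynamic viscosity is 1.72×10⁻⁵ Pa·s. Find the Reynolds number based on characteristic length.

Re = 1.57×10^6

Re = ρ·v·c/μ = 0.933 × 25.9 × 1.12 / (1.72×10⁻⁵) = 1.57×10^6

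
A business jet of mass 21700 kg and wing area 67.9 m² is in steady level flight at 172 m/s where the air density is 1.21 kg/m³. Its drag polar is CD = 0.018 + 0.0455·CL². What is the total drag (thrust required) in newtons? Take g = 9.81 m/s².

Level flight ⇒ L = W = m·g = 21700 × 9.81 = 2.1288×10^5 N.
q = ½ρv² = ½ × 1.21 × 172² = 17900 Pa.
CL = W/(q·S) = 2.1288×10^5 / (17900 × 67.9) = 0.1752.
CD = 0.018 + 0.0455 × 0.1752² = 0.0194.
D = q·S·CD = 17900 × 67.9 × 0.0194 = 23570 N

D = 23600 N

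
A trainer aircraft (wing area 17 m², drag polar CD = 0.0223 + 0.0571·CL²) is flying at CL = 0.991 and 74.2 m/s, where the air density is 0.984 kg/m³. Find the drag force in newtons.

D = 3610 N

CD = 0.0223 + 0.0571 × 0.991² = 0.07838
D = ½ρv²S·CD = ½ × 0.984 × 74.2² × 17 × 0.07838 = 3610 N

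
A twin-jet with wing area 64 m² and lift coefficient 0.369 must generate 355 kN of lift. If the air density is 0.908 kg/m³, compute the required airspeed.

L = ½ρv²S·CL ⇒ v = √(2L/(ρ·S·CL))
v = √(2 × 3.55×10^5 / (0.908 × 64 × 0.369)) = √33110 = 182 m/s

v = 182 m/s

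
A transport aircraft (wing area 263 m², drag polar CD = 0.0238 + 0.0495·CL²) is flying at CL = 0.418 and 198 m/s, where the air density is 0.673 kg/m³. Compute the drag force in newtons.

CD = 0.0238 + 0.0495 × 0.418² = 0.03245
D = ½ρv²S·CD = ½ × 0.673 × 198² × 263 × 0.03245 = 1.13×10^5 N

D = 1.13×10^5 N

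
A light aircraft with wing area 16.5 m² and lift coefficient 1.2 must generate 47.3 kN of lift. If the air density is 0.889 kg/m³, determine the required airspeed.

v = 73.3 m/s

L = ½ρv²S·CL ⇒ v = √(2L/(ρ·S·CL))
v = √(2 × 47300 / (0.889 × 16.5 × 1.2)) = √5374 = 73.3 m/s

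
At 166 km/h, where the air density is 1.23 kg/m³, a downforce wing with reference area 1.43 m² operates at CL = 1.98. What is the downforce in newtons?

L = 3700 N

Convert speed: v = 166 km/h ÷ 3.6 = 46.11 m/s.
Dynamic pressure q = ½ρv² = ½ × 1.23 × 46.11² = 1308 Pa.
L = q·S·CL = 1308 × 1.43 × 1.98 = 3700 N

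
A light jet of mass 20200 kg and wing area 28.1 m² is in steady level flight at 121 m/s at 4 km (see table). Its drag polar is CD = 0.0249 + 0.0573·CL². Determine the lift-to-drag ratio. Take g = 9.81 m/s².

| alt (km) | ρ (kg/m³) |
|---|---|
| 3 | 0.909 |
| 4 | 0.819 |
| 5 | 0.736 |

L/D = 11.3

At 4 km, from the table: ρ = 0.819 kg/m³.
Level flight ⇒ L = W = m·g = 20200 × 9.81 = 1.9816×10^5 N.
q = ½ρv² = ½ × 0.819 × 121² = 5995 Pa.
CL = 2W/(ρv²S) = 2×1.9816×10^5/(0.819×121²×28.1) = 1.176.
CD = 0.0249 + 0.0573 × 1.176² = 0.1042.
L/D = CL/CD = 1.176 / 0.1042 = 11.3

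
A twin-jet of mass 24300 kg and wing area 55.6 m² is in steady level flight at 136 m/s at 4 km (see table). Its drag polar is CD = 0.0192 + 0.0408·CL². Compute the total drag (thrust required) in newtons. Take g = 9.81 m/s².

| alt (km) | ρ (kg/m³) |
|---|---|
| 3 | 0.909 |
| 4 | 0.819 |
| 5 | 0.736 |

At 4 km, from the table: ρ = 0.819 kg/m³.
In steady level flight, lift balances weight: W = mg = 24300 × 9.81 = 2.3838×10^5 N.
q = ½ρv² = ½ × 0.819 × 136² = 7574 Pa.
CL = W/(q·S) = 2.3838×10^5 / (7574 × 55.6) = 0.5661.
CD = 0.0192 + 0.0408 × 0.5661² = 0.03227.
D = q·S·CD = 7574 × 55.6 × 0.03227 = 13590 N

D = 13600 N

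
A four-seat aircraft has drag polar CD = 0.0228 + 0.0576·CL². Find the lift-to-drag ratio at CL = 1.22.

L/D = 11.2

CD = 0.0228 + 0.0576 × 1.22² = 0.1085
L/D = CL/CD = 1.22 / 0.1085 = 11.2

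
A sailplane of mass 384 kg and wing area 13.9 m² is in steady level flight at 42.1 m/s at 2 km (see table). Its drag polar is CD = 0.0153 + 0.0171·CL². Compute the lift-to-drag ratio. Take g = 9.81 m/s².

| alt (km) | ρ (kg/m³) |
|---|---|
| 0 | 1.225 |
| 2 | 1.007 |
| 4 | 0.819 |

L/D = 18

At 2 km, from the table: ρ = 1.007 kg/m³.
In steady level flight, lift balances weight: W = mg = 384 × 9.81 = 3767 N.
q = ½ρv² = ½ × 1.007 × 42.1² = 892.4 Pa.
CL = W/(q·S) = 3767 / (892.4 × 13.9) = 0.3037.
CD = 0.0153 + 0.0171 × 0.3037² = 0.01688.
L/D = CL/CD = 0.3037 / 0.01688 = 18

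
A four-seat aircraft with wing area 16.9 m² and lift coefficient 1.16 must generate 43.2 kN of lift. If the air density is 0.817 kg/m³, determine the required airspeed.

L = ½ρv²S·CL ⇒ v = √(2L/(ρ·S·CL))
v = √(2 × 43200 / (0.817 × 16.9 × 1.16)) = √5394 = 73.4 m/s

v = 73.4 m/s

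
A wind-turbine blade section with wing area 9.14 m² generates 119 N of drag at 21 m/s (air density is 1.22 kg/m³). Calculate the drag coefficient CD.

CD = 0.0484

From D = ½ρv²S·CD, rearranging gives CD = 2D/(ρv²S).
CD = 2 × 119 / (1.22 × 21² × 9.14) = 0.0484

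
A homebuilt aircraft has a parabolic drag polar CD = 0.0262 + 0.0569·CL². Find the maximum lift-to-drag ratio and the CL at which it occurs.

For CD = CD0 + K·CL², (L/D)max occurs at CL* = √(CD0/K) and equals 1/(2√(K·CD0)).
(L/D)max = 1/(2√(0.0569 × 0.0262)) = 1/(2 × 0.03861) = 12.9
CL* = √(0.0262/0.0569) = 0.679

(L/D)max = 12.9, at CL = 0.679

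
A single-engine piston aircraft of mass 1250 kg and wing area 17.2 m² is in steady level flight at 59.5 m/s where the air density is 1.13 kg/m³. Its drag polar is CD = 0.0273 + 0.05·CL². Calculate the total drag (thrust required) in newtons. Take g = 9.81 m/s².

D = 1160 N

In steady level flight, lift balances weight: W = mg = 1250 × 9.81 = 12262 N.
Dynamic pressure q = 0.5 × 1.13 × 59.5² = 2000 Pa.
CL = 2W/(ρv²S) = 2×12262/(1.13×59.5²×17.2) = 0.3564.
CD = 0.0273 + 0.05 × 0.3564² = 0.03365.
D = q·S·CD = 2000 × 17.2 × 0.03365 = 1158 N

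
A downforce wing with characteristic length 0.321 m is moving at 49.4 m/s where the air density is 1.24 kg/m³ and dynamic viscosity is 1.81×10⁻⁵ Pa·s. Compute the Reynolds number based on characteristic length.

Re = 1.09×10^6

Re = ρ·v·c/μ = 1.24 × 49.4 × 0.321 / (1.81×10⁻⁵) = 1.09×10^6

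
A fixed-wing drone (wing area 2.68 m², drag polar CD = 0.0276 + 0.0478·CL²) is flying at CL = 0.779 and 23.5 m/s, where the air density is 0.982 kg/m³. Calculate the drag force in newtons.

CD = 0.0276 + 0.0478 × 0.779² = 0.05661
D = ½ρv²S·CD = ½ × 0.982 × 23.5² × 2.68 × 0.05661 = 41.1 N

D = 41.1 N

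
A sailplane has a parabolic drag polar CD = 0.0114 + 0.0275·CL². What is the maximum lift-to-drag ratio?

(L/D)max = 28.2

For CD = CD0 + K·CL², (L/D)max occurs at CL* = √(CD0/K) and equals 1/(2√(K·CD0)).
(L/D)max = 1/(2√(0.0275 × 0.0114)) = 1/(2 × 0.01771) = 28.2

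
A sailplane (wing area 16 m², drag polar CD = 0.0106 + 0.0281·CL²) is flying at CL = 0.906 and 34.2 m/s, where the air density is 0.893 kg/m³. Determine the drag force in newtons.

CD = 0.0106 + 0.0281 × 0.906² = 0.03367
D = ½ρv²S·CD = ½ × 0.893 × 34.2² × 16 × 0.03367 = 281 N

D = 281 N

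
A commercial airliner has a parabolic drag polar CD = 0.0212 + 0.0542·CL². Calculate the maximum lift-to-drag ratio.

For CD = CD0 + K·CL², (L/D)max occurs at CL* = √(CD0/K) and equals 1/(2√(K·CD0)).
(L/D)max = 1/(2√(0.0542 × 0.0212)) = 1/(2 × 0.0339) = 14.8

(L/D)max = 14.8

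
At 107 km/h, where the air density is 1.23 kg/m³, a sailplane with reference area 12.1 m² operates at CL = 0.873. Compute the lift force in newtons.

L = 5740 N

Convert speed: v = 107 km/h ÷ 3.6 = 29.72 m/s.
L = ½ρv²S·CL = ½ × 1.23 × 29.72² × 12.1 × 0.873 = 5740 N ≈ 5.74 kN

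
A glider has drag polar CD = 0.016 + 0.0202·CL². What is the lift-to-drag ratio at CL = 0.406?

L/D = 21

CD = 0.016 + 0.0202 × 0.406² = 0.01933
L/D = CL/CD = 0.406 / 0.01933 = 21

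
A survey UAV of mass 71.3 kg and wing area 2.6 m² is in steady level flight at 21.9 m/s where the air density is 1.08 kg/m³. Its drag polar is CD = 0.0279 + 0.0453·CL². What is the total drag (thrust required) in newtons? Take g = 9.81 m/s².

D = 51.7 N

Level flight ⇒ L = W = m·g = 71.3 × 9.81 = 699.45 N.
q = ½ρv² = ½ × 1.08 × 21.9² = 259 Pa.
CL = W/(q·S) = 699.45 / (259 × 2.6) = 1.039.
CD = 0.0279 + 0.0453 × 1.039² = 0.07678.
D = q·S·CD = 259 × 2.6 × 0.07678 = 51.7 N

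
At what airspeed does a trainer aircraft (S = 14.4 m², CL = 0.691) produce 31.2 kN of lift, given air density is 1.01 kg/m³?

v = 78.8 m/s

L = ½ρv²S·CL ⇒ v = √(2L/(ρ·S·CL))
v = √(2 × 31200 / (1.01 × 14.4 × 0.691)) = √6209 = 78.8 m/s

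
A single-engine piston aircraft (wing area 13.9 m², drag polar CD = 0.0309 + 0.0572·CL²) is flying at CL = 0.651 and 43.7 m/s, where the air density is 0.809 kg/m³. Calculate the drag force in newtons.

D = 592 N

CD = 0.0309 + 0.0572 × 0.651² = 0.05514
D = ½ρv²S·CD = ½ × 0.809 × 43.7² × 13.9 × 0.05514 = 592 N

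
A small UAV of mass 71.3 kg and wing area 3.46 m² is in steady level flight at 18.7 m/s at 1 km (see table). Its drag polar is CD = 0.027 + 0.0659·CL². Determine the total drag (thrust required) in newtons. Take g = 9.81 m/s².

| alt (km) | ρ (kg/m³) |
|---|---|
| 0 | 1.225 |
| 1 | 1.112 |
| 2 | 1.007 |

At 1 km, from the table: ρ = 1.112 kg/m³.
Level flight ⇒ L = W = m·g = 71.3 × 9.81 = 699.45 N.
q = ½ρv² = ½ × 1.112 × 18.7² = 194.4 Pa.
CL = 2W/(ρv²S) = 2×699.45/(1.112×18.7²×3.46) = 1.04.
CD = 0.027 + 0.0659 × 1.04² = 0.09824.
D = q·S·CD = 194.4 × 3.46 × 0.09824 = 66.09 N

D = 66.1 N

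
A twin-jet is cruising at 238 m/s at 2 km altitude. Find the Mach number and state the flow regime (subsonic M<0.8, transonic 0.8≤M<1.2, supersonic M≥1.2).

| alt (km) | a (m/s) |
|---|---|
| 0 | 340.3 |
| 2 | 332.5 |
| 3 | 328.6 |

At 2 km, from the table: a = 332.5 m/s.
M = v/a = 238 / 332.5 = 0.716
M = 0.716 → subsonic.

M = 0.716 (subsonic)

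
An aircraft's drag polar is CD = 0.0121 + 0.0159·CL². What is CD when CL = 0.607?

CD = 0.0121 + 0.0159 × 0.607² = 0.0121 + 0.005858 = 0.018

CD = 0.018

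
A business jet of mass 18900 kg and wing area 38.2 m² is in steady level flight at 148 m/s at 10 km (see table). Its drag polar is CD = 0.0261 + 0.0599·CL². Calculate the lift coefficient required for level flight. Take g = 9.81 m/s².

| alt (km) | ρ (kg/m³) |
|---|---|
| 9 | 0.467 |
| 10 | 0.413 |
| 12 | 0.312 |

CL = 1.07

At 10 km, from the table: ρ = 0.413 kg/m³.
Level flight ⇒ L = W = m·g = 18900 × 9.81 = 1.8541×10^5 N.
q = ½ρv² = ½ × 0.413 × 148² = 4523 Pa.
CL = W/(q·S) = 1.8541×10^5 / (4523 × 38.2) = 1.073.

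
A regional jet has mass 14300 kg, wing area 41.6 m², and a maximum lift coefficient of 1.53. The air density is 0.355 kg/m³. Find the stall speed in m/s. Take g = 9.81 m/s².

At stall, lift equals weight: L = W = m·g = 14300 × 9.81 = 1.403×10^5 N.
V_stall = √(2W/(ρ·S·CL,max)) = √(2 × 1.403×10^5 / (0.355 × 41.6 × 1.53))
V_stall = √12420 = 111 m/s

V_stall = 111 m/s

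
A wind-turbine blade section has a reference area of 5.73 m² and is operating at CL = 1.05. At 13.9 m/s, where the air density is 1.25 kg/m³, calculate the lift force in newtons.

L = 727 N

L = ½ρv²S·CL = ½ × 1.25 × 13.9² × 5.73 × 1.05 = 727 N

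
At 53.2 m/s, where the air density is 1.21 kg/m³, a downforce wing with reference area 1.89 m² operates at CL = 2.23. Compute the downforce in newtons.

L = ½ρv²S·CL = ½ × 1.21 × 53.2² × 1.89 × 2.23 = 7220 N ≈ 7.22 kN

L = 7220 N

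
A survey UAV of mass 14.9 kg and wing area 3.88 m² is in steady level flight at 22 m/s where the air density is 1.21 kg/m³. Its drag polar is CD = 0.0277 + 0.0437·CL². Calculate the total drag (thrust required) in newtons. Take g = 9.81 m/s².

D = 32.3 N

Weight W = mg = 14.9 × 9.81 = 146.17 N; in level flight L = W.
Dynamic pressure q = 0.5 × 1.21 × 22² = 292.8 Pa.
CL = W/(q·S) = 146.17 / (292.8 × 3.88) = 0.1287.
CD = 0.0277 + 0.0437 × 0.1287² = 0.02842.
D = q·S·CD = 292.8 × 3.88 × 0.02842 = 32.29 N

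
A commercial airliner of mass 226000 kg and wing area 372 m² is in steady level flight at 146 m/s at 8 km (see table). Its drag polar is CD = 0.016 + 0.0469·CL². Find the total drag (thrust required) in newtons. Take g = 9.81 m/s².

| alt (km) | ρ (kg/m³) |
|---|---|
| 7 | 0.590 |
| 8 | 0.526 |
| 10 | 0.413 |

D = 1.44×10^5 N

At 8 km, from the table: ρ = 0.526 kg/m³.
Level flight ⇒ L = W = m·g = 226000 × 9.81 = 2.2171×10^6 N.
q = ½ρv² = ½ × 0.526 × 146² = 5606 Pa.
Required CL = L/(qS) = 2.2171×10^6/(5606·372) = 1.063.
CD = 0.016 + 0.0469 × 1.063² = 0.06901.
D = q·S·CD = 5606 × 372 × 0.06901 = 1.439×10^5 N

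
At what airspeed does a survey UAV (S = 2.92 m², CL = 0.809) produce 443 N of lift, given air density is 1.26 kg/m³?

L = ½ρv²S·CL ⇒ v = √(2L/(ρ·S·CL))
v = √(2 × 443 / (1.26 × 2.92 × 0.809)) = √297.7 = 17.3 m/s

v = 17.3 m/s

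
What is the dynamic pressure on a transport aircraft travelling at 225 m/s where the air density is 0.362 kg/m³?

q = 9160 Pa

q = ½ρv² = ½ × 0.362 × 225² = 9160 Pa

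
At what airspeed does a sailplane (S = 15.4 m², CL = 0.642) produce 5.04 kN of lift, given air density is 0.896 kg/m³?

L = ½ρv²S·CL ⇒ v = √(2L/(ρ·S·CL))
v = √(2 × 5040 / (0.896 × 15.4 × 0.642)) = √1138 = 33.7 m/s

v = 33.7 m/s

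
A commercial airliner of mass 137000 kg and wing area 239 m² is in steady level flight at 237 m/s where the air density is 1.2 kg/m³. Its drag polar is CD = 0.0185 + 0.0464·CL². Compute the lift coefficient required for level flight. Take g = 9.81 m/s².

In steady level flight, lift balances weight: W = mg = 137000 × 9.81 = 1.344×10^6 N.
q = ½ρv² = ½ × 1.2 × 237² = 33700 Pa.
CL = W/(q·S) = 1.344×10^6 / (33700 × 239) = 0.1669.

CL = 0.167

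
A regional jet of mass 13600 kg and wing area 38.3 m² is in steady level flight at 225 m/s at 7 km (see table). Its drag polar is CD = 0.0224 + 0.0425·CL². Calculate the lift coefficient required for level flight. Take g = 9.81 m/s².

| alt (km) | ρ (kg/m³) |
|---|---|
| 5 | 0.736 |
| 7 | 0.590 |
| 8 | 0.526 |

CL = 0.233

At 7 km, from the table: ρ = 0.590 kg/m³.
In steady level flight, lift balances weight: W = mg = 13600 × 9.81 = 1.3342×10^5 N.
q = ½ρv² = ½ × 0.59 × 225² = 14930 Pa.
CL = W/(q·S) = 1.3342×10^5 / (14930 × 38.3) = 0.2333.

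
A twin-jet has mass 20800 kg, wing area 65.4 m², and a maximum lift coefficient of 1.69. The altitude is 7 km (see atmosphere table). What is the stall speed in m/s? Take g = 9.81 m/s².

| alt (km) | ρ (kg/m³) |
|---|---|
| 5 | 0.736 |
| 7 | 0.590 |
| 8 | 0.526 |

At 7 km, from the table: ρ = 0.590 kg/m³.
Weight W = mg = 20800 × 9.81 = 2.04×10^5 N.
From L = ½ρV²S·CL,max = W: V_stall = √(2W/(ρSCL,max)) = √(2·2.04×10^5/(0.59·65.4·1.69))
V_stall = √6258 = 79.1 m/s

V_stall = 79.1 m/s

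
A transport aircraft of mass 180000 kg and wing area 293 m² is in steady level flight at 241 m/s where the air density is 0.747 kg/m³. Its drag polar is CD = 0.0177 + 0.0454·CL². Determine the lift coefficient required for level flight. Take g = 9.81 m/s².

CL = 0.278

In steady level flight, lift balances weight: W = mg = 180000 × 9.81 = 1.7658×10^6 N.
q = ½ρv² = ½ × 0.747 × 241² = 21690 Pa.
CL = 2W/(ρv²S) = 2×1.7658×10^6/(0.747×241²×293) = 0.2778.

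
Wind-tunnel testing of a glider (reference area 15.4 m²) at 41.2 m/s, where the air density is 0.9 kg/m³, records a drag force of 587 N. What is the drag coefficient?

CD = 0.0499

From D = ½ρv²S·CD, rearranging gives CD = 2D/(ρv²S).
CD = 2 × 587 / (0.9 × 41.2² × 15.4) = 0.0499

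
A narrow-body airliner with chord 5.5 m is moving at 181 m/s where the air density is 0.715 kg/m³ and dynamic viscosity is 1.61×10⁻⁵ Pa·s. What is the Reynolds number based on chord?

Re = 4.42×10^7

Re = ρ·v·c/μ = 0.715 × 181 × 5.5 / (1.61×10⁻⁵) = 4.42×10^7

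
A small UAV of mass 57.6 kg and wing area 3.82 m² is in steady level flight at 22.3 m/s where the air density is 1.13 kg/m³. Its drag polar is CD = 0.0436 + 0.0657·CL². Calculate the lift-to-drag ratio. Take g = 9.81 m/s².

Level flight ⇒ L = W = m·g = 57.6 × 9.81 = 565.06 N.
Dynamic pressure q = 0.5 × 1.13 × 22.3² = 281 Pa.
CL = W/(q·S) = 565.06 / (281 × 3.82) = 0.5265.
CD = 0.0436 + 0.0657 × 0.5265² = 0.06181.
L/D = CL/CD = 0.5265 / 0.06181 = 8.52

L/D = 8.52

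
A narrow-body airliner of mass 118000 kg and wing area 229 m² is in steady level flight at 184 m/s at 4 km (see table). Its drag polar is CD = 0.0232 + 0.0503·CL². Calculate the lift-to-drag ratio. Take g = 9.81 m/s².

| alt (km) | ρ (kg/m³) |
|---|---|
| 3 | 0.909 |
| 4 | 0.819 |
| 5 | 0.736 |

L/D = 12.2

At 4 km, from the table: ρ = 0.819 kg/m³.
Level flight ⇒ L = W = m·g = 118000 × 9.81 = 1.1576×10^6 N.
Dynamic pressure q = 0.5 × 0.819 × 184² = 13860 Pa.
CL = 2W/(ρv²S) = 2×1.1576×10^6/(0.819×184²×229) = 0.3646.
CD = 0.0232 + 0.0503 × 0.3646² = 0.02989.
L/D = CL/CD = 0.3646 / 0.02989 = 12.2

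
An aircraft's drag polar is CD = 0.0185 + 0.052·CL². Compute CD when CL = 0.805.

CD = 0.0522

CD = 0.0185 + 0.052 × 0.805² = 0.0185 + 0.0337 = 0.0522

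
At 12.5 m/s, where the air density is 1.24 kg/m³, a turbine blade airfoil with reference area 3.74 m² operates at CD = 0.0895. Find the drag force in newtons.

D = 32.4 N

D = ½ρv²S·CD = ½ × 1.24 × 12.5² × 3.74 × 0.0895 = 32.4 N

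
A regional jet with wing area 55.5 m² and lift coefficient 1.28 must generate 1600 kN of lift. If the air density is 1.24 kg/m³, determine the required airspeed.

L = ½ρv²S·CL ⇒ v = √(2L/(ρ·S·CL))
v = √(2 × 1.6×10^6 / (1.24 × 55.5 × 1.28)) = √36330 = 191 m/s

v = 191 m/s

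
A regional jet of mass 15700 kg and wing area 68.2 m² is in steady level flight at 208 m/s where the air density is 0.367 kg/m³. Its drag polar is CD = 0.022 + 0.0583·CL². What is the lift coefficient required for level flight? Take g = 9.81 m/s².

CL = 0.284

In steady level flight, lift balances weight: W = mg = 15700 × 9.81 = 1.5402×10^5 N.
Dynamic pressure q = 0.5 × 0.367 × 208² = 7939 Pa.
Required CL = L/(qS) = 1.5402×10^5/(7939·68.2) = 0.2845.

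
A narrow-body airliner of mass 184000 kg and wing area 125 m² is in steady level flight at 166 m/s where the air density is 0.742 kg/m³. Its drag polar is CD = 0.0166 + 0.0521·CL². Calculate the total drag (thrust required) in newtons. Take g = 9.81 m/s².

Level flight ⇒ L = W = m·g = 184000 × 9.81 = 1.805×10^6 N.
Dynamic pressure q = 0.5 × 0.742 × 166² = 10220 Pa.
CL = 2W/(ρv²S) = 2×1.805×10^6/(0.742×166²×125) = 1.412.
CD = 0.0166 + 0.0521 × 1.412² = 0.1205.
D = q·S·CD = 10220 × 125 × 0.1205 = 1.54×10^5 N

D = 1.54×10^5 N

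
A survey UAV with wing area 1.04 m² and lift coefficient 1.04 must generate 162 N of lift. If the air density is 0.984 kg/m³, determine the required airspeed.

v = 17.4 m/s

L = ½ρv²S·CL ⇒ v = √(2L/(ρ·S·CL))
v = √(2 × 162 / (0.984 × 1.04 × 1.04)) = √304.4 = 17.4 m/s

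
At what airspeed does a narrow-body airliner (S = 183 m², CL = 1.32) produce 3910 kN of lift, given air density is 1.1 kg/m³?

v = 172 m/s

L = ½ρv²S·CL ⇒ v = √(2L/(ρ·S·CL))
v = √(2 × 3.91×10^6 / (1.1 × 183 × 1.32)) = √29430 = 172 m/s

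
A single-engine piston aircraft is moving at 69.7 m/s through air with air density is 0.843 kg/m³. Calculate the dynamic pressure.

q = ½ρv² = ½ × 0.843 × 69.7² = 2050 Pa

q = 2050 Pa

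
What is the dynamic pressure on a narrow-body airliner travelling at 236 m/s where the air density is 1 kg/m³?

q = ½ρv² = ½ × 1 × 236² = 27800 Pa

q = 27800 Pa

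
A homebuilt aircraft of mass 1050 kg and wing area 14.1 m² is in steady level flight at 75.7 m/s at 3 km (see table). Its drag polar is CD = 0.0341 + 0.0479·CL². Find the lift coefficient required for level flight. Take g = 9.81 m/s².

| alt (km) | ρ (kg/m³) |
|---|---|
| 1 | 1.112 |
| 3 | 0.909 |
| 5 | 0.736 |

At 3 km, from the table: ρ = 0.909 kg/m³.
In steady level flight, lift balances weight: W = mg = 1050 × 9.81 = 10300 N.
q = ½ρv² = ½ × 0.909 × 75.7² = 2605 Pa.
CL = W/(q·S) = 10300 / (2605 × 14.1) = 0.2805.

CL = 0.28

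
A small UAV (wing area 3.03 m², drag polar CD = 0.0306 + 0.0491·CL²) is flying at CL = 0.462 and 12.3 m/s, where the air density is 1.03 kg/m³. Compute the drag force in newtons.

CD = 0.0306 + 0.0491 × 0.462² = 0.04108
D = ½ρv²S·CD = ½ × 1.03 × 12.3² × 3.03 × 0.04108 = 9.7 N

D = 9.7 N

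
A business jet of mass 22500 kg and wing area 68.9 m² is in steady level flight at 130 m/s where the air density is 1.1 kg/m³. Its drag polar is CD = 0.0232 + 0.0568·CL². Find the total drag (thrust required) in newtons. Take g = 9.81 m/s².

D = 19200 N

Level flight ⇒ L = W = m·g = 22500 × 9.81 = 2.2072×10^5 N.
q = ½ρv² = ½ × 1.1 × 130² = 9295 Pa.
CL = 2W/(ρv²S) = 2×2.2072×10^5/(1.1×130²×68.9) = 0.3447.
CD = 0.0232 + 0.0568 × 0.3447² = 0.02995.
D = q·S·CD = 9295 × 68.9 × 0.02995 = 19180 N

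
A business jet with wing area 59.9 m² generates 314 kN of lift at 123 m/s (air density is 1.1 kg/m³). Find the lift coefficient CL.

CL = 0.63

From L = ½ρv²S·CL, rearranging gives CL = 2L/(ρv²S).
CL = 2 × 3.14×10^5 / (1.1 × 123² × 59.9) = 0.63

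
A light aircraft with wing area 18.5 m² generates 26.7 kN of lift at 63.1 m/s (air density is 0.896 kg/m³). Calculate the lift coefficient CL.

From L = ½ρv²S·CL, rearranging gives CL = 2L/(ρv²S).
CL = 2 × 26700 / (0.896 × 63.1² × 18.5) = 0.809

CL = 0.809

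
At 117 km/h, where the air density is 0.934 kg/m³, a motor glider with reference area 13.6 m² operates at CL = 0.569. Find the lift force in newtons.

Convert speed: v = 117 km/h ÷ 3.6 = 32.5 m/s.
Dynamic pressure q = ½ρv² = ½ × 0.934 × 32.5² = 493.3 Pa.
L = q·S·CL = 493.3 × 13.6 × 0.569 = 3820 N

L = 3820 N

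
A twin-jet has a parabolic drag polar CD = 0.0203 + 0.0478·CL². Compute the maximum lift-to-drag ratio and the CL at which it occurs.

For CD = CD0 + K·CL², (L/D)max occurs at CL* = √(CD0/K) and equals 1/(2√(K·CD0)).
(L/D)max = 1/(2√(0.0478 × 0.0203)) = 1/(2 × 0.03115) = 16.1
CL* = √(0.0203/0.0478) = 0.652

(L/D)max = 16.1, at CL = 0.652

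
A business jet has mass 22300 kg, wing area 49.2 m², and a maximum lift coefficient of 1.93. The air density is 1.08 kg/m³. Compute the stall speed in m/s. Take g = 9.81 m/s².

At stall, lift equals weight: L = W = m·g = 22300 × 9.81 = 2.188×10^5 N.
V_stall = √(2W/(ρ·S·CL,max)) = √(2 × 2.188×10^5 / (1.08 × 49.2 × 1.93))
V_stall = √4266 = 65.3 m/s

V_stall = 65.3 m/s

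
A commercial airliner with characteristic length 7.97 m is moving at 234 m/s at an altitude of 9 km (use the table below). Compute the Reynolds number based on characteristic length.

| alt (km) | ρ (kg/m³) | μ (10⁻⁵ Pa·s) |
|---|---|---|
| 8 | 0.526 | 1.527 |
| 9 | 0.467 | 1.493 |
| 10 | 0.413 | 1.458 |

Re = 5.83×10^7

At 9 km, from the table: ρ = 0.467 kg/m³, μ = 1.493×10⁻⁵ Pa·s.
Re = ρ·v·c/μ = 0.467 × 234 × 7.97 / (1.493×10⁻⁵) = 5.83×10^7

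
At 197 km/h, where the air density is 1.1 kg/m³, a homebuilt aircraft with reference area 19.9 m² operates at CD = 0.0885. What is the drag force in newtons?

D = 2900 N

Convert speed: v = 197 km/h ÷ 3.6 = 54.72 m/s.
Dynamic pressure q = ½ρv² = ½ × 1.1 × 54.72² = 1647 Pa.
D = q·S·CD = 1647 × 19.9 × 0.0885 = 2900 N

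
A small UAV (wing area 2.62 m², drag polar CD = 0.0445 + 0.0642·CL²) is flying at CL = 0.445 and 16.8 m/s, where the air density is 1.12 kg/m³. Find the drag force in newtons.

D = 23.7 N

CD = 0.0445 + 0.0642 × 0.445² = 0.05721
D = ½ρv²S·CD = ½ × 1.12 × 16.8² × 2.62 × 0.05721 = 23.7 N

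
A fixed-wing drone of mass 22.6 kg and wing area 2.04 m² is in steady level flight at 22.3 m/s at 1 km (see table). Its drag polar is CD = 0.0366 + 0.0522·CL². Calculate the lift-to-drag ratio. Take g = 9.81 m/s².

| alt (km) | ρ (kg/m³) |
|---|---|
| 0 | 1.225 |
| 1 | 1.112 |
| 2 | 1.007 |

At 1 km, from the table: ρ = 1.112 kg/m³.
Weight W = mg = 22.6 × 9.81 = 221.71 N; in level flight L = W.
q = ½ρv² = ½ × 1.112 × 22.3² = 276.5 Pa.
Required CL = L/(qS) = 221.71/(276.5·2.04) = 0.3931.
CD = 0.0366 + 0.0522 × 0.3931² = 0.04466.
L/D = CL/CD = 0.3931 / 0.04466 = 8.8

L/D = 8.8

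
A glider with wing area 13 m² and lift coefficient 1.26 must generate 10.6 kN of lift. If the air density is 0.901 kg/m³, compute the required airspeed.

L = ½ρv²S·CL ⇒ v = √(2L/(ρ·S·CL))
v = √(2 × 10600 / (0.901 × 13 × 1.26)) = √1436 = 37.9 m/s

v = 37.9 m/s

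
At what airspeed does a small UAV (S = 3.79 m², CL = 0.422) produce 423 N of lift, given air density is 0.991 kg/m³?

L = ½ρv²S·CL ⇒ v = √(2L/(ρ·S·CL))
v = √(2 × 423 / (0.991 × 3.79 × 0.422)) = √533.8 = 23.1 m/s

v = 23.1 m/s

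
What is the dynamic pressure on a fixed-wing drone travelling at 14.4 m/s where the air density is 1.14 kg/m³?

q = 118 Pa

q = ½ρv² = ½ × 1.14 × 14.4² = 118 Pa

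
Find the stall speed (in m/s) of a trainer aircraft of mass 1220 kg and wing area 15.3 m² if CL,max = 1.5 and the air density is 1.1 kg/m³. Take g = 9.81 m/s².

V_stall = 30.8 m/s

Stall occurs when L = W at CL,max. W = mg = 1220 × 9.81 = 11970 N.
V_stall = √(2W/(ρ·S·CL,max)) = √(2 × 11970 / (1.1 × 15.3 × 1.5))
V_stall = √948.2 = 30.8 m/s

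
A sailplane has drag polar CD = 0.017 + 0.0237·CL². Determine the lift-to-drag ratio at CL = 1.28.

CD = 0.017 + 0.0237 × 1.28² = 0.05583
L/D = CL/CD = 1.28 / 0.05583 = 22.9

L/D = 22.9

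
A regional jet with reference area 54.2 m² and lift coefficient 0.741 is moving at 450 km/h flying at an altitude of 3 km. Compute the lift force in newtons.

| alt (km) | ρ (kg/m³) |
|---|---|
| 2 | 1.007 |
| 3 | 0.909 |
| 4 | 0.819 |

L = 2.85×10^5 N

At 3 km, from the table: ρ = 0.909 kg/m³.
Convert speed: v = 450 km/h ÷ 3.6 = 125 m/s.
Dynamic pressure q = ½ρv² = ½ × 0.909 × 125² = 7102 Pa.
L = q·S·CL = 7102 × 54.2 × 0.741 = 2.85×10^5 N ≈ 285 kN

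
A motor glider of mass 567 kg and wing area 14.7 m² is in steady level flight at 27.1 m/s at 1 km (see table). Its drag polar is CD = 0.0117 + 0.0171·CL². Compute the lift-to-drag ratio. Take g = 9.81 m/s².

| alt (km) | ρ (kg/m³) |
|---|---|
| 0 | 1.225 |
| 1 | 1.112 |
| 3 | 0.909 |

L/D = 35.1

At 1 km, from the table: ρ = 1.112 kg/m³.
In steady level flight, lift balances weight: W = mg = 567 × 9.81 = 5562.3 N.
q = ½ρv² = ½ × 1.112 × 27.1² = 408.3 Pa.
CL = W/(q·S) = 5562.3 / (408.3 × 14.7) = 0.9267.
CD = 0.0117 + 0.0171 × 0.9267² = 0.02638.
L/D = CL/CD = 0.9267 / 0.02638 = 35.1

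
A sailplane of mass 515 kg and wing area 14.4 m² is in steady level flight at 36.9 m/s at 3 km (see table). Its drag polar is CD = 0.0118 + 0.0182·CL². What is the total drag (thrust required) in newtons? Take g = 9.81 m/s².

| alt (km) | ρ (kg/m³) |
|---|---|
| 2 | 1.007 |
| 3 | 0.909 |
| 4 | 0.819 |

D = 157 N

At 3 km, from the table: ρ = 0.909 kg/m³.
Weight W = mg = 515 × 9.81 = 5052.2 N; in level flight L = W.
q = ½ρv² = ½ × 0.909 × 36.9² = 618.9 Pa.
CL = 2W/(ρv²S) = 2×5052.2/(0.909×36.9²×14.4) = 0.5669.
CD = 0.0118 + 0.0182 × 0.5669² = 0.01765.
D = q·S·CD = 618.9 × 14.4 × 0.01765 = 157.3 N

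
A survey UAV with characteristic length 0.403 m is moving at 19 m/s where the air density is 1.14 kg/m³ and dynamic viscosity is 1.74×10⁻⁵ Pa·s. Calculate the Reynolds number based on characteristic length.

Re = ρ·v·c/μ = 1.14 × 19 × 0.403 / (1.74×10⁻⁵) = 5.02×10^5

Re = 5.02×10^5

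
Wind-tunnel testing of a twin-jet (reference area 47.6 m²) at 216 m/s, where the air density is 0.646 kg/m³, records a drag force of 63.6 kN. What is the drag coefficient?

CD = 0.0887

From D = ½ρv²S·CD, rearranging gives CD = 2D/(ρv²S).
CD = 2 × 63600 / (0.646 × 216² × 47.6) = 0.0887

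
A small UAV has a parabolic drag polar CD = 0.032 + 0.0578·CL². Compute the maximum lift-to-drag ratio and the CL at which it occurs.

(L/D)max = 11.6, at CL = 0.744

For CD = CD0 + K·CL², (L/D)max occurs at CL* = √(CD0/K) and equals 1/(2√(K·CD0)).
(L/D)max = 1/(2√(0.0578 × 0.032)) = 1/(2 × 0.04301) = 11.6
CL* = √(0.032/0.0578) = 0.744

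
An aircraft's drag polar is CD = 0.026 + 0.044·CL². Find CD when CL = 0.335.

CD = 0.0309

CD = 0.026 + 0.044 × 0.335² = 0.026 + 0.004938 = 0.0309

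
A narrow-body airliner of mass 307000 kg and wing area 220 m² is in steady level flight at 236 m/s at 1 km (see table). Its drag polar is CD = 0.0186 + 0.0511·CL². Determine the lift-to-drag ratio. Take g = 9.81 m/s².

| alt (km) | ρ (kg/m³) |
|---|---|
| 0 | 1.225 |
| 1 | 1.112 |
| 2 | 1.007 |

L/D = 15.5

At 1 km, from the table: ρ = 1.112 kg/m³.
Level flight ⇒ L = W = m·g = 307000 × 9.81 = 3.0117×10^6 N.
q = ½ρv² = ½ × 1.112 × 236² = 30970 Pa.
CL = W/(q·S) = 3.0117×10^6 / (30970 × 220) = 0.4421.
CD = 0.0186 + 0.0511 × 0.4421² = 0.02859.
L/D = CL/CD = 0.4421 / 0.02859 = 15.5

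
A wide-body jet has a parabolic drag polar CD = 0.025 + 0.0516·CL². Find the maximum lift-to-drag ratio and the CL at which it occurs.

(L/D)max = 13.9, at CL = 0.696

For CD = CD0 + K·CL², (L/D)max occurs at CL* = √(CD0/K) and equals 1/(2√(K·CD0)).
(L/D)max = 1/(2√(0.0516 × 0.025)) = 1/(2 × 0.03592) = 13.9
CL* = √(0.025/0.0516) = 0.696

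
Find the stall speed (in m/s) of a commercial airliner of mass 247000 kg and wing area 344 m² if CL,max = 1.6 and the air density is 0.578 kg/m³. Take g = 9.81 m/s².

Stall occurs when L = W at CL,max. W = mg = 247000 × 9.81 = 2.423×10^6 N.
From L = ½ρV²S·CL,max = W: V_stall = √(2W/(ρSCL,max)) = √(2·2.423×10^6/(0.578·344·1.6))
V_stall = √15230 = 123 m/s

V_stall = 123 m/s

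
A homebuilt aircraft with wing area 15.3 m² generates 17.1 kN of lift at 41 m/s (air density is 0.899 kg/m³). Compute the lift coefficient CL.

CL = 1.48

From L = ½ρv²S·CL, rearranging gives CL = 2L/(ρv²S).
CL = 2 × 17100 / (0.899 × 41² × 15.3) = 1.48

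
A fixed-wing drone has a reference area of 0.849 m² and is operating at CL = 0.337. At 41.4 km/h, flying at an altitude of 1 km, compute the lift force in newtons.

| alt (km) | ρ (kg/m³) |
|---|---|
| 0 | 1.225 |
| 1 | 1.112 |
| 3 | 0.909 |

At 1 km, from the table: ρ = 1.112 kg/m³.
Convert speed: v = 41.4 km/h ÷ 3.6 = 11.5 m/s.
Dynamic pressure q = ½ρv² = ½ × 1.112 × 11.5² = 73.53 Pa.
L = q·S·CL = 73.53 × 0.849 × 0.337 = 21 N

L = 21 N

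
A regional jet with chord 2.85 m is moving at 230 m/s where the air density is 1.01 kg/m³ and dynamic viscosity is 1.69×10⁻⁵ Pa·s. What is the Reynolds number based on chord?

Re = ρ·v·c/μ = 1.01 × 230 × 2.85 / (1.69×10⁻⁵) = 3.92×10^7

Re = 3.92×10^7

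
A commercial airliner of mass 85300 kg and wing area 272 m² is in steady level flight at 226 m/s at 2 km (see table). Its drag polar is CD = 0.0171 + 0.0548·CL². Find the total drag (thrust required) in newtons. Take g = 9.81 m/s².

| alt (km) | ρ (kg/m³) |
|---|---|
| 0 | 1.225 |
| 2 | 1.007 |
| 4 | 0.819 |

At 2 km, from the table: ρ = 1.007 kg/m³.
Weight W = mg = 85300 × 9.81 = 8.3679×10^5 N; in level flight L = W.
Dynamic pressure q = 0.5 × 1.007 × 226² = 25720 Pa.
CL = W/(q·S) = 8.3679×10^5 / (25720 × 272) = 0.1196.
CD = 0.0171 + 0.0548 × 0.1196² = 0.01788.
D = q·S·CD = 25720 × 272 × 0.01788 = 1.251×10^5 N

D = 1.25×10^5 N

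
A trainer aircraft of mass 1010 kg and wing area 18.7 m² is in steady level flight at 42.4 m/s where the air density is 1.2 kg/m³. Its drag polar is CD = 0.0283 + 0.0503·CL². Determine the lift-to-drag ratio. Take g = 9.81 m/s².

L/D = 12.1

Level flight ⇒ L = W = m·g = 1010 × 9.81 = 9908.1 N.
Dynamic pressure q = 0.5 × 1.2 × 42.4² = 1079 Pa.
Required CL = L/(qS) = 9908.1/(1079·18.7) = 0.4912.
CD = 0.0283 + 0.0503 × 0.4912² = 0.04044.
L/D = CL/CD = 0.4912 / 0.04044 = 12.1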